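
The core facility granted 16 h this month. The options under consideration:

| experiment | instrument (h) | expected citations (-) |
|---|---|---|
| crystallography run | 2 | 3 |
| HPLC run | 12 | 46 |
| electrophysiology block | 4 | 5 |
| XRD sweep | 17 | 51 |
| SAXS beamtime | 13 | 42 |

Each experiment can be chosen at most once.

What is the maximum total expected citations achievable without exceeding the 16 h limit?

51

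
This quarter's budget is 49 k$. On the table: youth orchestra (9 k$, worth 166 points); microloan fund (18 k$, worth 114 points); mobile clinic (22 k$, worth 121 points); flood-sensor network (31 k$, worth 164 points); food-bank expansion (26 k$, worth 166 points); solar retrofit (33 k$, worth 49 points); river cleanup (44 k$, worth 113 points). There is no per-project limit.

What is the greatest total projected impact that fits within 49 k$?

By projected impact per k$: youth orchestra 18.44, food-bank expansion 6.38, microloan fund 6.33, mobile clinic 5.50 lead.
Taking 5×youth orchestra: 45 k$ used, 830 in projected impact.
Nothing else within 49 k$ beats 830.

830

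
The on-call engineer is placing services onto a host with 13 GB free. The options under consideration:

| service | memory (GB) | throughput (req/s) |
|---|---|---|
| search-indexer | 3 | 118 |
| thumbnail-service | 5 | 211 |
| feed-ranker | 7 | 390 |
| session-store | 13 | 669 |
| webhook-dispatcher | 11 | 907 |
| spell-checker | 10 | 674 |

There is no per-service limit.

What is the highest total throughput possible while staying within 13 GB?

907

By throughput per GB: webhook-dispatcher 82.45, spell-checker 67.40, feed-ranker 55.71 lead.
Webhook-dispatcher uses 11 of the 13 GB and totals 907.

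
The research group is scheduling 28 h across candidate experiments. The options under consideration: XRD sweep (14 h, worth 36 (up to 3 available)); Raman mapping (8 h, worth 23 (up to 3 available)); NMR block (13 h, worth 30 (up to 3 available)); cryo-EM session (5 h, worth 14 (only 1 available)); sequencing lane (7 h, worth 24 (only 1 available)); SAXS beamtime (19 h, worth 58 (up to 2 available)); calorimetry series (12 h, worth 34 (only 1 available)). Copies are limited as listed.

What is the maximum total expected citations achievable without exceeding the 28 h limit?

Density check — sequencing lane 3.43, SAXS beamtime 3.05, Raman mapping 2.88, calorimetry series 2.83 are the best per h.
A density-first pass picks sequencing lane + SAXS beamtime — 82 at 26 h.
Replace SAXS beamtime with 2×Raman mapping + cryo-EM session: the trade gains 2 net, giving 84 at 28 h.
That's the maximum — no swap from here does better than 84.

84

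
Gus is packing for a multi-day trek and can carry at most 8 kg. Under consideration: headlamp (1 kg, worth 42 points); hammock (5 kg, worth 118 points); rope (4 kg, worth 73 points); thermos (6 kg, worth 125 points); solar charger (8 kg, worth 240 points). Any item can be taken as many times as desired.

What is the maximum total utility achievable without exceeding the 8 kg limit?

336

The ratio ordering already packs tightly: 8×headlamp, 8 kg, 336.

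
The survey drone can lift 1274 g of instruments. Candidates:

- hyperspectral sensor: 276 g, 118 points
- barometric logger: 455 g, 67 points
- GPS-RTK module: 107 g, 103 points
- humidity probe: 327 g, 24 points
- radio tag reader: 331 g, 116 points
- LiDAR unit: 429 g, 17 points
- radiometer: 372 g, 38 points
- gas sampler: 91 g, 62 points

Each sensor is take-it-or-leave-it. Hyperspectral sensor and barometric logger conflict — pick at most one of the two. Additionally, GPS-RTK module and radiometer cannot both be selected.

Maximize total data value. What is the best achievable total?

423

Best packing: hyperspectral sensor + GPS-RTK module + humidity probe + radio tag reader + gas sampler — 1132 g, 423 total.
That's the maximum — no feasible swap from here does better than 423.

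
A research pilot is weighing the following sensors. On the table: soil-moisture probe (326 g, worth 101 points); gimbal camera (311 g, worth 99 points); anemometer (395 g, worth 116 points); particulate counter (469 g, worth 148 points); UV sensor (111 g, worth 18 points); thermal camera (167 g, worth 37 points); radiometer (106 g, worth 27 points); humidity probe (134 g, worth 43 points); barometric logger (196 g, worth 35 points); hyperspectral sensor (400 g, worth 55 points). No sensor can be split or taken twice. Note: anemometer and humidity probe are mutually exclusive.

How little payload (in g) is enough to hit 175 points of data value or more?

Minimise g subject to total data value ≥ 175.
Taking particulate counter + radiometer gives 175 (≥ 175) for 575 g.
Below 575 g the best achievable stays under 175.

575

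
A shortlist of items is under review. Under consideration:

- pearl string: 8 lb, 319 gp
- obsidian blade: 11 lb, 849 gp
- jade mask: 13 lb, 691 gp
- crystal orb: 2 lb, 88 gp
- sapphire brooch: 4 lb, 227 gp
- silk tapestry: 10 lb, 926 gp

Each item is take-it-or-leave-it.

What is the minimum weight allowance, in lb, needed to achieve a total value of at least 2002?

25

Need the lightest bundle worth ≥ 2002.
obsidian blade + sapphire brooch + silk tapestry: 2002 value at 25 lb.
Below 25 lb the best achievable stays under 2002.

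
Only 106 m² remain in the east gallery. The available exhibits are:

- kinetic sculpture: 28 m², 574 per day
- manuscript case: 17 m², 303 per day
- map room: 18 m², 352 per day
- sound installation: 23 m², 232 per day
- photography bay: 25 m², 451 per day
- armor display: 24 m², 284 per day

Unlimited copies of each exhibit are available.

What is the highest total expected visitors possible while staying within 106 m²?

The ratio ordering already packs tightly: 3×kinetic sculpture + map room, 102 m², 2074.
That's the maximum — no swap from here does better than 2074.

2074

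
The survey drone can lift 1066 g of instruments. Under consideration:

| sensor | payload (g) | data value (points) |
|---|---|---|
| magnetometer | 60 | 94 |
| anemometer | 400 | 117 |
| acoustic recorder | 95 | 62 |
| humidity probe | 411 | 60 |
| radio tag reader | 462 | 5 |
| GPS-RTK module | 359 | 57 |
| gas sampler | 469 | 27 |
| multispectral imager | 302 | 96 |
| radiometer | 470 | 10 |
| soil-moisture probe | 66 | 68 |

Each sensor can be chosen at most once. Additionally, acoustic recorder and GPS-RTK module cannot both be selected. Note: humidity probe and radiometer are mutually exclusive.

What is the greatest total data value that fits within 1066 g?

437

The ratio ordering already packs tightly: magnetometer + anemometer + acoustic recorder + multispectral imager + soil-moisture probe, 923 g, 437.
Next best is magnetometer + anemometer + acoustic recorder + humidity probe + soil-moisture probe at 401 (1032 g) — short by 36.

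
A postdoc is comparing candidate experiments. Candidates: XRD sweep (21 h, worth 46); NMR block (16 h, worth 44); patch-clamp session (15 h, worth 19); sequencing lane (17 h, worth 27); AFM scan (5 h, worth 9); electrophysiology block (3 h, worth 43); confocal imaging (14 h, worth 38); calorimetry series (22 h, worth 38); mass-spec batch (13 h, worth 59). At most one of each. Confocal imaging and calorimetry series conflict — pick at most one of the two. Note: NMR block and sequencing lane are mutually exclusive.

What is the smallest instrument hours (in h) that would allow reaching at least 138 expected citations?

Need the lightest bundle worth ≥ 138.
electrophysiology block + confocal imaging + mass-spec batch: 140 expected citations at 30 h.
Below 30 h the best achievable stays under 138.

30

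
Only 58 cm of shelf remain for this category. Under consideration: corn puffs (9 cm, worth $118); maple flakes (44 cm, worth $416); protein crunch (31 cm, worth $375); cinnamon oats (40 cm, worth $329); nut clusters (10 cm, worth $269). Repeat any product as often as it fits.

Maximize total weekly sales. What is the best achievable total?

1345

Ranking by ratio (weekly sales/cm): nut clusters 26.90, corn puffs 13.11, protein crunch 12.10.
5×nut clusters uses 50 of the 58 cm and totals 1345.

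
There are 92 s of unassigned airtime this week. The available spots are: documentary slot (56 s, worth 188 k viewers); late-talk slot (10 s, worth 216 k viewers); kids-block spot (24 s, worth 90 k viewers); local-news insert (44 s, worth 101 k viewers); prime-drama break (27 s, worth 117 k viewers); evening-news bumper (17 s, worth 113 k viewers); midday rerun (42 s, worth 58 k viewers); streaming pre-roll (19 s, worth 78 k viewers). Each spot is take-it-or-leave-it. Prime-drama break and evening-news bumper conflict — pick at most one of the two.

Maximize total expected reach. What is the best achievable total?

517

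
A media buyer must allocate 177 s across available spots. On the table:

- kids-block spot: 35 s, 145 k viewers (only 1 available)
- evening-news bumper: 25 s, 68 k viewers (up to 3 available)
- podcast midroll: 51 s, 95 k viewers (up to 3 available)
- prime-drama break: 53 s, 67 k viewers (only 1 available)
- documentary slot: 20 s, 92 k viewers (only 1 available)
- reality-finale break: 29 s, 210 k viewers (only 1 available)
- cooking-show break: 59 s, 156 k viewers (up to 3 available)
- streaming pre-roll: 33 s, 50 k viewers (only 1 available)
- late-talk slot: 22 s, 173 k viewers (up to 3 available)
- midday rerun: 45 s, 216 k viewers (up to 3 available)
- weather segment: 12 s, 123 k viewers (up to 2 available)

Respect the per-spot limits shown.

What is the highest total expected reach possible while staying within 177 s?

1212

Filling by ratio: reality-finale break + 3×late-talk slot + midday rerun + 2×weather segment for 1191, with 13 s left unused.
Dropping midday rerun frees 45 s; slotting in kids-block spot + documentary slot (55 s) lifts the total to 1212 at 174 s.
Nothing else within 177 s beats 1212.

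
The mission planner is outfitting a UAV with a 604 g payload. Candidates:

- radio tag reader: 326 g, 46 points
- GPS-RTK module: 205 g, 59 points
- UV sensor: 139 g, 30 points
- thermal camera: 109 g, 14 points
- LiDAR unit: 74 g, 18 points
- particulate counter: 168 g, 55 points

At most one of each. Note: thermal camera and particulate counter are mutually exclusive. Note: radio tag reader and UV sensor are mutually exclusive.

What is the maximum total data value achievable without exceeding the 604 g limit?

By data value per g: particulate counter 0.33, GPS-RTK module 0.29, LiDAR unit 0.24, UV sensor 0.22 lead.
Best packing: GPS-RTK module + UV sensor + LiDAR unit + particulate counter — 586 g, 162 total.
Next best is GPS-RTK module + UV sensor + particulate counter at 144 (512 g) — short by 18.

162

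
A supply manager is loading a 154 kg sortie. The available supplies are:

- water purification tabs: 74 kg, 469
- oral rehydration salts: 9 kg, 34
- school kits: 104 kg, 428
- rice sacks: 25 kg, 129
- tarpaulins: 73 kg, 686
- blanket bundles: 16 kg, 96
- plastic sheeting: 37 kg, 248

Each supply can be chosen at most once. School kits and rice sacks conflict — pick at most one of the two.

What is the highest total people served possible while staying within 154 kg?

Taking rice sacks + tarpaulins + blanket bundles + plastic sheeting: 151 kg used, 1159 in people served.
Nothing else feasible within 154 kg beats 1159.

1159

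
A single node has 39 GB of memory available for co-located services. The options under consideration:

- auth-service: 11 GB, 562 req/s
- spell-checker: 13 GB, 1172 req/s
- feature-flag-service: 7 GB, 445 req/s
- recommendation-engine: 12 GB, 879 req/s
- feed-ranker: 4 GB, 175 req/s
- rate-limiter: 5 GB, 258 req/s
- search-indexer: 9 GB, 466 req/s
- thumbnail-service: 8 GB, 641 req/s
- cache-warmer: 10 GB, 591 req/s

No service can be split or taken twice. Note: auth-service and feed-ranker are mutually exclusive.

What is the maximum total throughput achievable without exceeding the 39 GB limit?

By throughput per GB: spell-checker 90.15, thumbnail-service 80.12, recommendation-engine 73.25, feature-flag-service 63.57 lead.
Taking spell-checker + recommendation-engine + rate-limiter + thumbnail-service: 38 GB used, 2950 in throughput.

2950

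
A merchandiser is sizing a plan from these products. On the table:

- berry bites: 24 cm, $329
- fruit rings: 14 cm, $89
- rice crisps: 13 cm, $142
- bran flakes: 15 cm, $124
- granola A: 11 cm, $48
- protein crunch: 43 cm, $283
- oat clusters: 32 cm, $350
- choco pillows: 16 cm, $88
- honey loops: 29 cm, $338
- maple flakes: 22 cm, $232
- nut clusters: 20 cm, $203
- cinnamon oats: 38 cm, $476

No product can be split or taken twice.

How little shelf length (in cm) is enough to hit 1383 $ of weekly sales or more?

116

Look for the lowest-shelf combination reaching 1383.
berry bites + oat clusters + maple flakes + cinnamon oats reaches 1387 using 116 cm.
Below 116 cm the best achievable stays under 1383.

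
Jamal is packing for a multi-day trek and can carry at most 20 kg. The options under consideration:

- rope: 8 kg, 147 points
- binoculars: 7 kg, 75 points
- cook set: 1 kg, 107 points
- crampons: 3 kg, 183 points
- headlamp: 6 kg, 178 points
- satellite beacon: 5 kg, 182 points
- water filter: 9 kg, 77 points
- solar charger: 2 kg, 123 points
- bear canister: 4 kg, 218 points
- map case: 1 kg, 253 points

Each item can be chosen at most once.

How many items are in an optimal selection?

6

Best achievable utility is 1121.
cook set + crampons + headlamp + satellite beacon + bear canister + map case hits 1121 at 20 kg.
Every optimal selection uses 6 items.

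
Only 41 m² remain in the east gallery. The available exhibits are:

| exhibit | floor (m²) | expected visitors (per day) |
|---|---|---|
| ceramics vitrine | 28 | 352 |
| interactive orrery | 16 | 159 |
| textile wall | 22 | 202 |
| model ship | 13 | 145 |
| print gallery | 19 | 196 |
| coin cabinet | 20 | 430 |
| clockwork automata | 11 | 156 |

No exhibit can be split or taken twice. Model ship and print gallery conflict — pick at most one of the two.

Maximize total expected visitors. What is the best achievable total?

626

Greedy by ratio would take coin cabinet + clockwork automata: 31 m² used, total 586.
The 11 m² tied up in clockwork automata is better spent on print gallery — total rises to 626 (39 m²).
An exhaustive check of the 128 subsets confirms 626.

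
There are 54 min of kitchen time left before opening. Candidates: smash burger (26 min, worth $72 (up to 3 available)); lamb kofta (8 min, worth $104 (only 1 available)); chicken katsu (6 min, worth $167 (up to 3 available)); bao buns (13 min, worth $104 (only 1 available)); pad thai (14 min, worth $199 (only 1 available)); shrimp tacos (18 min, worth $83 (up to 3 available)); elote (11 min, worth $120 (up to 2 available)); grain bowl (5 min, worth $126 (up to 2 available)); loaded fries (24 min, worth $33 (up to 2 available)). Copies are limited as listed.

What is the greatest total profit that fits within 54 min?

1072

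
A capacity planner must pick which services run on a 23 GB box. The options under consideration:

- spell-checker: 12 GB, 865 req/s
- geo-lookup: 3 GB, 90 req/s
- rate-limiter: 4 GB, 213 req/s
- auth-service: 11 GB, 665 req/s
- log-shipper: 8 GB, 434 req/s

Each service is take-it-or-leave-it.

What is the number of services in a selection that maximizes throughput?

2

Best achievable throughput is 1530.
For example spell-checker + auth-service achieves it, using 23 GB.
Every optimal selection uses 2 services.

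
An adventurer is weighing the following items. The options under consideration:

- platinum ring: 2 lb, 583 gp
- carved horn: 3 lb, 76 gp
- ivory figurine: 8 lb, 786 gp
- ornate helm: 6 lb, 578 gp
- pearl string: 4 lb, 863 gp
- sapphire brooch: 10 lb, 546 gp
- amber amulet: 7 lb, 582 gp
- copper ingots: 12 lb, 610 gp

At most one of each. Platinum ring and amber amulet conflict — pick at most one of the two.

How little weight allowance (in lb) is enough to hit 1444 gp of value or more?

Minimise lb subject to total value ≥ 1444.
platinum ring + pearl string: 1446 value at 6 lb.
No combination under 6 lb hits 1444.

6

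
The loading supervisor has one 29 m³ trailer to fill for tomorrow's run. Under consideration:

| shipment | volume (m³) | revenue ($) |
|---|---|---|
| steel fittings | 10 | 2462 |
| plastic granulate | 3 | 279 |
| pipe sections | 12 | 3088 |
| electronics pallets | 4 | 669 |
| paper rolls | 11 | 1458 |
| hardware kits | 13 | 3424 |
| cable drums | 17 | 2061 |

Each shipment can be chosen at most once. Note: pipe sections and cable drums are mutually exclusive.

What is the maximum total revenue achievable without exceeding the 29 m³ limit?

7181

The ratio ordering already packs tightly: pipe sections + electronics pallets + hardware kits, 29 m³, 7181.
Runner-up plastic granulate + pipe sections + hardware kits tops out at 6791.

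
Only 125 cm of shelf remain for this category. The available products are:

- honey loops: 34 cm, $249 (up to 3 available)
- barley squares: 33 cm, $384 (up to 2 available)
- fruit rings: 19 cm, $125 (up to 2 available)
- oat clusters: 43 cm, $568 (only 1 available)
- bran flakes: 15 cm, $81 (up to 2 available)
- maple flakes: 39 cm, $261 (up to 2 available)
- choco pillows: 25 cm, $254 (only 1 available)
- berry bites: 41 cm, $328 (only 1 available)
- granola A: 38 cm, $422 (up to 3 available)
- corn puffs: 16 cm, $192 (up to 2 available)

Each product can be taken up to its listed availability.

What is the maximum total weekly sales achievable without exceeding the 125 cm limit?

1528

The ratio heuristic lands on barley squares + oat clusters + bran flakes + 2×corn puffs (1417) but leaves 2 cm idle.
The 31 cm tied up in bran flakes and corn puffs is better spent on barley squares — total rises to 1528 (125 cm).
That's the maximum — no swap from here does better than 1528.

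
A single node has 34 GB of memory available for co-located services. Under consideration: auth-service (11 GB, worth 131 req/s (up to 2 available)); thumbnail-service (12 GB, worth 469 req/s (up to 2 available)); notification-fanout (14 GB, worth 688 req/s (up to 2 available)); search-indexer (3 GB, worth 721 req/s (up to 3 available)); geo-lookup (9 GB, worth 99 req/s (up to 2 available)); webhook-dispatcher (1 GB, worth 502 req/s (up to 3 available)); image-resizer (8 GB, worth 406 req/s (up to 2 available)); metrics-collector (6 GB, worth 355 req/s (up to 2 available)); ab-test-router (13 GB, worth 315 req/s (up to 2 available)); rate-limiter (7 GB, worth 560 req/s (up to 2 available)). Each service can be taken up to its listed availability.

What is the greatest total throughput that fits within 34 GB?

Filling by ratio: 3×search-indexer + 3×webhook-dispatcher + metrics-collector + 2×rate-limiter for 5144, with 2 GB left unused.
Replace metrics-collector with image-resizer: the trade gains 51 net, giving 5195 at 34 GB.

5195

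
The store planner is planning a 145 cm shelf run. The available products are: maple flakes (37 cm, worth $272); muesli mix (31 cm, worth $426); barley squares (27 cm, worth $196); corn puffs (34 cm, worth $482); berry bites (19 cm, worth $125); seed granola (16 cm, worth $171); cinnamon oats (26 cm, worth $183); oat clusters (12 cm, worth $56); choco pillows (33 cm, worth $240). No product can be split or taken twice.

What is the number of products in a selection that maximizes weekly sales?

Best achievable weekly sales is 1547.
One optimal bundle: maple flakes + muesli mix + barley squares + corn puffs + seed granola (145 cm).
Every optimal selection uses 5 products.

5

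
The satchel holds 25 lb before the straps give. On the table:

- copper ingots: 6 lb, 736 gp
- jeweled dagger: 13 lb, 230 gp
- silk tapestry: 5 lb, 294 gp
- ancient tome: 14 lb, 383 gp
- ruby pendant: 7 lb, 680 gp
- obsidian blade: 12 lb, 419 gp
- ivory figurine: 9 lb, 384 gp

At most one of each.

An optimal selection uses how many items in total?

3

The maximum value within 25 lb is 1835.
copper ingots + ruby pendant + obsidian blade hits 1835 at 25 lb.
All optima have 3 items.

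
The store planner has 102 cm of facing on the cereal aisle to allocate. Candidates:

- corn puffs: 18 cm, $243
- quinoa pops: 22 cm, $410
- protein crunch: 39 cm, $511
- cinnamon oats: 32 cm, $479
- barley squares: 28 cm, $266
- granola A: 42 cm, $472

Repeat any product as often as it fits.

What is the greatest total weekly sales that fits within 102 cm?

Filling by ratio: 4×quinoa pops for 1640, with 14 cm left unused.
Dropping quinoa pops frees 22 cm; slotting in 2×corn puffs (36 cm) lifts the total to 1716 at 102 cm.
That's the maximum — no swap from here does better than 1716.

1716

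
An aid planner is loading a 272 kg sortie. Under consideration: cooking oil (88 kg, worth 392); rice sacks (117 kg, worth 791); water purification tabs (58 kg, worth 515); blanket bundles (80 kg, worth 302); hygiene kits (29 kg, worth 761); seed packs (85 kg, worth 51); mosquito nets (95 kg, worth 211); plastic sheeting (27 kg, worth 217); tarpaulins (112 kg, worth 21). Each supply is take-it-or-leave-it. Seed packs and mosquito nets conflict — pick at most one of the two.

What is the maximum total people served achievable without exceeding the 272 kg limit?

2284

By people served per kg: hygiene kits 26.24, water purification tabs 8.88, plastic sheeting 8.04 lead.
Taking rice sacks + water purification tabs + hygiene kits + plastic sheeting: 231 kg used, 2284 in people served.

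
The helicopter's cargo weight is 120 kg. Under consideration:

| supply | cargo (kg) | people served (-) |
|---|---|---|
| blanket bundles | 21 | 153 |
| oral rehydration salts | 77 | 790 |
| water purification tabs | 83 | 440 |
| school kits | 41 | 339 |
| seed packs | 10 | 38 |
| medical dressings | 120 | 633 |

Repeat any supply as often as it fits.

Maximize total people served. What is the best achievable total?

1129

Density check — oral rehydration salts 10.26, school kits 8.27, blanket bundles 7.29, water purification tabs 5.30 are the best per kg.
Taking oral rehydration salts + school kits: 118 kg used, 1129 in people served.
The spare 2 kg is too small for any remaining supply, and no exchange beats 1129.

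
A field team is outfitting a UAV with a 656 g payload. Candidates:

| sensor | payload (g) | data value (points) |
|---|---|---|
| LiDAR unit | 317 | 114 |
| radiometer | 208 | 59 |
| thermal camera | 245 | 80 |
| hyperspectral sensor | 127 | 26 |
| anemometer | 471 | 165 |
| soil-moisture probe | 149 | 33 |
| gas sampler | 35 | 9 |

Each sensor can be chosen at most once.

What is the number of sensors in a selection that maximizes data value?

3

Best achievable data value is 207.
For example anemometer + soil-moisture probe + gas sampler achieves it, using 655 g.
All optima have 3 sensors.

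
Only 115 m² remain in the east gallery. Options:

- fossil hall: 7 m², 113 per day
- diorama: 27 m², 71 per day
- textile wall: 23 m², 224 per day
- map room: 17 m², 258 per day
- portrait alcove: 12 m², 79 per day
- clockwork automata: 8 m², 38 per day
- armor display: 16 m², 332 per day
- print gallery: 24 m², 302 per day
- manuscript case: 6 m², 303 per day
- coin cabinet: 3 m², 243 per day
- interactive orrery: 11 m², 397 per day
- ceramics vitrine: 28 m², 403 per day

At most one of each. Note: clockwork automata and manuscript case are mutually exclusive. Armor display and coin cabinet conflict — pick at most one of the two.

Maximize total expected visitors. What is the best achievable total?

Taking textile wall + map room + print gallery + manuscript case + coin cabinet + interactive orrery + ceramics vitrine: 112 m² used, 2130 in expected visitors.

2130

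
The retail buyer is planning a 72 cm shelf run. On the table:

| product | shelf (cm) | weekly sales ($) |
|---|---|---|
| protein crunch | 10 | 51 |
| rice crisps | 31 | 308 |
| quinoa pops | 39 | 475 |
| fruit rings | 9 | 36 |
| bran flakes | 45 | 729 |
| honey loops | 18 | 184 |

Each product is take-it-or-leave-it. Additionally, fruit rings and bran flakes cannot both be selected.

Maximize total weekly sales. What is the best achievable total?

913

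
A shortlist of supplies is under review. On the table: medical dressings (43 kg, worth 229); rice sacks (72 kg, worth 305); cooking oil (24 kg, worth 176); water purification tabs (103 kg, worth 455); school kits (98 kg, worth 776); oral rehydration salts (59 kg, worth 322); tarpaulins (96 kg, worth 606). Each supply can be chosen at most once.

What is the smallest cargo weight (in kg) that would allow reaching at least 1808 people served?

Need the lightest bundle worth ≥ 1808.
Taking cooking oil + school kits + oral rehydration salts + tarpaulins gives 1880 (≥ 1808) for 277 kg.
No combination under 277 kg hits 1808.

277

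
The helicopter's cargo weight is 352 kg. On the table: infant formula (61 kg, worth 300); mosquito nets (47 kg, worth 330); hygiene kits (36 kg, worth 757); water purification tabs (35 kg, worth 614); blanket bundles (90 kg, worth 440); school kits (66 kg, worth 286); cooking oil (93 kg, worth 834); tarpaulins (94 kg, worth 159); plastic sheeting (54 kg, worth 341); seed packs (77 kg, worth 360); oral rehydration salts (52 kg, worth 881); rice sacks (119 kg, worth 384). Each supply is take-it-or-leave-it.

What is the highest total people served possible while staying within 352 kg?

Filling by ratio: mosquito nets + hygiene kits + water purification tabs + cooking oil + plastic sheeting + oral rehydration salts for 3757, with 35 kg left unused.
Dropping mosquito nets frees 47 kg; slotting in seed packs (77 kg) lifts the total to 3787 at 347 kg.

3787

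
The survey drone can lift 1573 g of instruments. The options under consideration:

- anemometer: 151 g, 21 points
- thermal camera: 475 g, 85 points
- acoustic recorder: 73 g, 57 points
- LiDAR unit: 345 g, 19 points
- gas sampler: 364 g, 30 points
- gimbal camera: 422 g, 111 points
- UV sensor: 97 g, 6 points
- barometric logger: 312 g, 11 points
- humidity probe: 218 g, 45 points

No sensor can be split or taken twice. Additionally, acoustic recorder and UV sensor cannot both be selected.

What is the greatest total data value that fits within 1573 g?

Density check — acoustic recorder 0.78, gimbal camera 0.26, humidity probe 0.21, thermal camera 0.18 are the best per g.
Thermal camera + acoustic recorder + gas sampler + gimbal camera + humidity probe uses 1552 of the 1573 g and totals 328.
The closest alternative, anemometer + thermal camera + acoustic recorder + gimbal camera + humidity probe, reaches only 319.

328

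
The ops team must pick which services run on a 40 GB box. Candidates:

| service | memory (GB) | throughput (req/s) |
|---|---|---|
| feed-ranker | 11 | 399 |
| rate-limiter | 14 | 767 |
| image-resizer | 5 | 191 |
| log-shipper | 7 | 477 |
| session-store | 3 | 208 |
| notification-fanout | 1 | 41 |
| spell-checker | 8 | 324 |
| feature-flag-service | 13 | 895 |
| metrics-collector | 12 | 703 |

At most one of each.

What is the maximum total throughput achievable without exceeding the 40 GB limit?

Greedy by ratio would take log-shipper + session-store + notification-fanout + feature-flag-service + metrics-collector: 36 GB used, total 2324.
Dropping notification-fanout frees 1 GB; slotting in image-resizer (5 GB) lifts the total to 2474 at 40 GB.
Next best is rate-limiter + notification-fanout + feature-flag-service + metrics-collector at 2406 (40 GB) — short by 68.

2474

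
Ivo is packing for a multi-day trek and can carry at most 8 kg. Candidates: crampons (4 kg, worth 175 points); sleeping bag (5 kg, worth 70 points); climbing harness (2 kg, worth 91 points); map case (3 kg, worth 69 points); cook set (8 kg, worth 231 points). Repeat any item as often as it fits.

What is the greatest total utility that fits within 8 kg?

364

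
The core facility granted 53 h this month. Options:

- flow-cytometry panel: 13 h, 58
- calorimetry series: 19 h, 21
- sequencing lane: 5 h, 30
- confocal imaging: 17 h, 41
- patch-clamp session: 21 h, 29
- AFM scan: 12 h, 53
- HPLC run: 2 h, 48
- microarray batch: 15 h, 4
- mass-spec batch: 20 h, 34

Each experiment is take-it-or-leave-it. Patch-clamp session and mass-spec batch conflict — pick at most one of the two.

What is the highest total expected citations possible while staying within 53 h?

230

Taking flow-cytometry panel + sequencing lane + confocal imaging + AFM scan + HPLC run: 49 h used, 230 in expected citations.
The closest alternative, flow-cytometry panel + sequencing lane + AFM scan + HPLC run + mass-spec batch, reaches only 223.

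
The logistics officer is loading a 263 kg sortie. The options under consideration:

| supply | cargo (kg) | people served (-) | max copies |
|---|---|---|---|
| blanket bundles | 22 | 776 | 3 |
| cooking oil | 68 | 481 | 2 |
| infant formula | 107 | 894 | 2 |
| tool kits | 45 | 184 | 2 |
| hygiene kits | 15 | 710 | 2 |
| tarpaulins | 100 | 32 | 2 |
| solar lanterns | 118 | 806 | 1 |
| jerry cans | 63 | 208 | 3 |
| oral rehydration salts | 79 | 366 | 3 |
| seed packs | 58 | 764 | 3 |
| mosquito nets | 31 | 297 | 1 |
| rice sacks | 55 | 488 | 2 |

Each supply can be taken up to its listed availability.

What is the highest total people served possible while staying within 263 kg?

By people served per kg: hygiene kits 47.33, blanket bundles 35.27, seed packs 13.17, mosquito nets 9.58 lead.
The ratio ordering already packs tightly: 3×blanket bundles + 2×hygiene kits + 2×seed packs + mosquito nets, 243 kg, 5573.

5573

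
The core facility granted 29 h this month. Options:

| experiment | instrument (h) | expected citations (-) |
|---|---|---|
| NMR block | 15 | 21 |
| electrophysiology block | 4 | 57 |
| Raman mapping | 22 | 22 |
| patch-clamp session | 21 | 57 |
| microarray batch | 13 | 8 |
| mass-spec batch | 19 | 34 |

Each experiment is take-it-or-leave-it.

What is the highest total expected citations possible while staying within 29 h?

114

Taking electrophysiology block + patch-clamp session: 25 h used, 114 in expected citations.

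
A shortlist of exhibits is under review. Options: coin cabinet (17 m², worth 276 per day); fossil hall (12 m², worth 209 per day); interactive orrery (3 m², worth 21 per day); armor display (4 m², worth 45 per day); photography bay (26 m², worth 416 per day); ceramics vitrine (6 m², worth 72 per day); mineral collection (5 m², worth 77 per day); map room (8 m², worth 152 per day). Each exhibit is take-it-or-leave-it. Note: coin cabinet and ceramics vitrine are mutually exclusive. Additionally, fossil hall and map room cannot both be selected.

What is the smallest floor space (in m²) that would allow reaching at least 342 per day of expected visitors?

Look for the lowest-floor combination reaching 342.
coin cabinet + mineral collection: 353 expected visitors at 22 m².
Any bundle with less than 22 m² falls short of 342.

22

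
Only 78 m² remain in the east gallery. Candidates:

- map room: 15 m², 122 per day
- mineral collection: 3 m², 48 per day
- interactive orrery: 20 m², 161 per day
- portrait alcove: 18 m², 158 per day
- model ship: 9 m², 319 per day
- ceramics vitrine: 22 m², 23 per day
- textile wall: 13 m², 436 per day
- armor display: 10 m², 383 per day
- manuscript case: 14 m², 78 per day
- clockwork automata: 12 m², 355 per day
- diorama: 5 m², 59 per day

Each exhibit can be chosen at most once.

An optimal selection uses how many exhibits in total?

6

Best achievable expected visitors is 1773.
One optimal bundle: map room + portrait alcove + model ship + textile wall + armor display + clockwork automata (77 m²).
Any selection reaching 1773 contains exactly 6 exhibits.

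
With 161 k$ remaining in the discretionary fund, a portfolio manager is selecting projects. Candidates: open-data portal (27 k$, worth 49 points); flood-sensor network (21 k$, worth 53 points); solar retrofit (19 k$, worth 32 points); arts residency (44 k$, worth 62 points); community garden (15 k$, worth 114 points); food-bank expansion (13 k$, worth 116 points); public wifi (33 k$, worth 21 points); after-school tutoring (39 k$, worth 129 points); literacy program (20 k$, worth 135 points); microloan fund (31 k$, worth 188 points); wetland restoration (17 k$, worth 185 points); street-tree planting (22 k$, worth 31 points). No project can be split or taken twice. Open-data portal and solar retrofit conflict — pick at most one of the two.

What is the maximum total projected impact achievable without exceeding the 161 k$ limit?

920

The ratio ordering already packs tightly: flood-sensor network + community garden + food-bank expansion + after-school tutoring + literacy program + microloan fund + wetland restoration, 156 k$, 920.
No other feasible combination exceeds 920.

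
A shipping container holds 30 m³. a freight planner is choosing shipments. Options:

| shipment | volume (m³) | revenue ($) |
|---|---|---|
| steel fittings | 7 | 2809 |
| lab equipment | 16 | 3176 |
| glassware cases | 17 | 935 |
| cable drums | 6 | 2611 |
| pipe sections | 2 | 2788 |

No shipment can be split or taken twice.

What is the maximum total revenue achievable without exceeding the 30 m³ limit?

8773

Filling by ratio: steel fittings + cable drums + pipe sections for 8208, with 15 m³ left unused.
Replace cable drums with lab equipment: the trade gains 565 net, giving 8773 at 25 m³.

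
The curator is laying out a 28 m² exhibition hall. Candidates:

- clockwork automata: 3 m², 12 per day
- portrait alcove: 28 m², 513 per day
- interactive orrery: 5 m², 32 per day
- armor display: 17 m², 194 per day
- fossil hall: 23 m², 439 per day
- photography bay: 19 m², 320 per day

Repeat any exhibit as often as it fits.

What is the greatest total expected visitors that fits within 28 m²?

Greedy by ratio would take interactive orrery + fossil hall: 28 m² used, total 471.
The 28 m² tied up in interactive orrery and fossil hall is better spent on portrait alcove — total rises to 513 (28 m²).
That's the maximum — no swap from here does better than 513.

513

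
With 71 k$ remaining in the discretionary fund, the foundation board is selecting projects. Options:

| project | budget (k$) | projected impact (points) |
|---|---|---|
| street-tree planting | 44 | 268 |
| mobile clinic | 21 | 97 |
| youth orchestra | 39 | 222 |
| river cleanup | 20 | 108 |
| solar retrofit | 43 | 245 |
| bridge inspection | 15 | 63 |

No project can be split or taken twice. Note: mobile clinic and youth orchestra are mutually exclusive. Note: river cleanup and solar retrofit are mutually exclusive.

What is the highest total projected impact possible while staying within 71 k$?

The ratio ordering already packs tightly: street-tree planting + river cleanup, 64 k$, 376.

376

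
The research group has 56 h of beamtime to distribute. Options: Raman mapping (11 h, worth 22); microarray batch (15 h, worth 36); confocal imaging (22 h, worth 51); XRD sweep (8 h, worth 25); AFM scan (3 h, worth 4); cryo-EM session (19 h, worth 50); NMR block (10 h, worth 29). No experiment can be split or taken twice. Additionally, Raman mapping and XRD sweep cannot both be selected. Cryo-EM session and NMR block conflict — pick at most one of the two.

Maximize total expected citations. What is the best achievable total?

Taking microarray batch + confocal imaging + XRD sweep + NMR block: 55 h used, 141 in expected citations.
The spare 1 h is too small for any remaining experiment, and no feasible exchange beats 141.

141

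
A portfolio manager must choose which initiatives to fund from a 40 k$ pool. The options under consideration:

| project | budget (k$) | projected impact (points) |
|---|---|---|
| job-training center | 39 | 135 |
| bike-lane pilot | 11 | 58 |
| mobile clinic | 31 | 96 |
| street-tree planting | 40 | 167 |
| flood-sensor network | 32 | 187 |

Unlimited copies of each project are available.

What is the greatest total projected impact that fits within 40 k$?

187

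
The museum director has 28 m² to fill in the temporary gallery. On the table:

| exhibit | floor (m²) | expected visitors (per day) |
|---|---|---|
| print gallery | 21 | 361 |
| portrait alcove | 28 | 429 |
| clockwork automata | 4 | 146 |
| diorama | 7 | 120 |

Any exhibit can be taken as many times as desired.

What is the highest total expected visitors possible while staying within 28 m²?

1022

Taking 7×clockwork automata: 28 m² used, 1022 in expected visitors.
No other feasible combination exceeds 1022.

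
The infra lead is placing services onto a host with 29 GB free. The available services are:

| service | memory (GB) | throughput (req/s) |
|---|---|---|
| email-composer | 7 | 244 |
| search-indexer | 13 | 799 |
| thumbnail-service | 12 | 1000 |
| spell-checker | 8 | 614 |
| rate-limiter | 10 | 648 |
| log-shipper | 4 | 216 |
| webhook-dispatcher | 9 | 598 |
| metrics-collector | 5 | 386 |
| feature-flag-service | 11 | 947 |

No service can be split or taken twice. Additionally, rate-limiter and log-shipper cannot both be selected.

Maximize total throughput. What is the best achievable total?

2333

By throughput per GB: feature-flag-service 86.09, thumbnail-service 83.33, metrics-collector 77.20 lead.
Thumbnail-service + metrics-collector + feature-flag-service uses 28 of the 29 GB and totals 2333.
Nothing else feasible within 29 GB beats 2333.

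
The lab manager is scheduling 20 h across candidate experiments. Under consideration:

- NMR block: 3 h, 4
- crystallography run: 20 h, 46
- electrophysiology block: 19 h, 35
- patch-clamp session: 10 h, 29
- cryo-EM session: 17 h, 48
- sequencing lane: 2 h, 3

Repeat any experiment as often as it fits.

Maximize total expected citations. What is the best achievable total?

58

Density check — patch-clamp session 2.90, cryo-EM session 2.82, crystallography run 2.30, electrophysiology block 1.84 are the best per h.
Taking 2×patch-clamp session: 20 h used, 58 in expected citations.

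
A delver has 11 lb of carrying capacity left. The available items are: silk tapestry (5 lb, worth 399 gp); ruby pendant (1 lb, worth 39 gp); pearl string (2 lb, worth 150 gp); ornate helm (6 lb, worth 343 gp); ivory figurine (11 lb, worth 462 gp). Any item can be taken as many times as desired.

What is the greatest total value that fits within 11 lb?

849

Density check — silk tapestry 79.80, pearl string 75.00, ornate helm 57.17, ivory figurine 42.00 are the best per lb.
A density-first pass picks 2×silk tapestry + ruby pendant — 837 at 11 lb.
The 6 lb tied up in silk tapestry and ruby pendant is better spent on 3×pearl string — total rises to 849 (11 lb).
Nothing else within 11 lb beats 849.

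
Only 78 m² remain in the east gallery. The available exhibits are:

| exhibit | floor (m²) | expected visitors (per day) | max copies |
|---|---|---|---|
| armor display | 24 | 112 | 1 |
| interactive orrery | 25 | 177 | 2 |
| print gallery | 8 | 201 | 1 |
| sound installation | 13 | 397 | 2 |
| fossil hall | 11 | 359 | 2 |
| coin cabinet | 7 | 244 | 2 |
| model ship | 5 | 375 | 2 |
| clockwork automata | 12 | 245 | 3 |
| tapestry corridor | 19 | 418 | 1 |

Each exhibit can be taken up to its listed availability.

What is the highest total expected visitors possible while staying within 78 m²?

Taking the top-ratio exhibits first gives 2×sound installation + 2×fossil hall + 2×coin cabinet + 2×model ship for 2750 (72 m²).
Replace sound installation with tapestry corridor: the trade gains 21 net, giving 2771 at 78 m².
Nothing else within 78 m² beats 2771.

2771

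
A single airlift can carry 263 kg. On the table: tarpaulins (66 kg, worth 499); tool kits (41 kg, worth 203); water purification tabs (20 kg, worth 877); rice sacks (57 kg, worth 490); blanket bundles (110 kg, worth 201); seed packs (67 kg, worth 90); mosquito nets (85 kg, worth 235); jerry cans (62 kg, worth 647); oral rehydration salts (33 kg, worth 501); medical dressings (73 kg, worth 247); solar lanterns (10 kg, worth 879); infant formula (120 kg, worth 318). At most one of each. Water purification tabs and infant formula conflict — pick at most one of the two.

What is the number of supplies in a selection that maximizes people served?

Optimal total is 3893.
tarpaulins + water purification tabs + rice sacks + jerry cans + oral rehydration salts + solar lanterns hits 3893 at 248 kg.
All optima have 6 supplies.

6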